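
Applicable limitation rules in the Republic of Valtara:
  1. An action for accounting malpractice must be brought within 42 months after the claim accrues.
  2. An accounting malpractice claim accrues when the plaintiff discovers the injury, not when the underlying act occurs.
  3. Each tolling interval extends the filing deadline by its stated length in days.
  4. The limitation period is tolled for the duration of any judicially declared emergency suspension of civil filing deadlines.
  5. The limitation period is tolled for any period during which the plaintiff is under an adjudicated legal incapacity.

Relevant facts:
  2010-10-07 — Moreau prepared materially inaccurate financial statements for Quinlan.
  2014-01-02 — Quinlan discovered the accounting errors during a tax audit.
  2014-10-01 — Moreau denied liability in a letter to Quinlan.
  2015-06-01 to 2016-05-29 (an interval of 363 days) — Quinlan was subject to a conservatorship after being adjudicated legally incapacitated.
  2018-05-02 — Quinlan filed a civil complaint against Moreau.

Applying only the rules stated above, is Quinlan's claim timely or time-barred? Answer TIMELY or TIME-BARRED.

TIMELY

Accrual is tied to discovery, so the period began on 2014-01-02 rather than on 2010-10-07 when the act occurred.
42 months from 2014-01-02 is 2017-07-02.
The plaintiff's legal incapacity from 2015-06-01 to 2016-05-29 tolled the period for 363 days, extending the deadline to 2018-06-30.
None of the other events listed affects the running of the period under the stated rules.
Filing on 2018-05-02 beat the 2018-06-30 deadline — the action is timely.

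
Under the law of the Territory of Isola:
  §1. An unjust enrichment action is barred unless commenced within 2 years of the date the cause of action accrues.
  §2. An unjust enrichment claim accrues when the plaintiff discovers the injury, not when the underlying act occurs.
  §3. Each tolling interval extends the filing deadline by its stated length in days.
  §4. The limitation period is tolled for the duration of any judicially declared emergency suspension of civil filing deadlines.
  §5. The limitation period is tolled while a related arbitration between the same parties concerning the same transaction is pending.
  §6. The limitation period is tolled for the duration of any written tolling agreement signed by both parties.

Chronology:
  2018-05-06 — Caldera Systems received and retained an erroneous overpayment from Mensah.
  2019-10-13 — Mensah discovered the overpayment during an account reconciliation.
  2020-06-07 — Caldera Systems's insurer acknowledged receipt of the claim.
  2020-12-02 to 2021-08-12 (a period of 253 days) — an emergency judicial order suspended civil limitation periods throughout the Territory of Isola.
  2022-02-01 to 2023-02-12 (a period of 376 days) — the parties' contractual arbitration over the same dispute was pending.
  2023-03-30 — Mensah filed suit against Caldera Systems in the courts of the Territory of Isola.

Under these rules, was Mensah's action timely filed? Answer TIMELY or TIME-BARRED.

TIMELY

Under the discovery rule, the claim accrued on 2019-10-13, when Mensah discovered the injury — not on the 2018-05-06 date of the underlying act.
The untolled deadline — 2 years after 2019-10-13 — is 2021-10-13.
Because the emergency suspension of filing deadlines ran from 2020-12-02 to 2021-08-12, the deadline is extended by 253 days to 2022-06-23.
The pending related arbitration from 2022-02-01 to 2023-02-12 tolled the period for 376 days, extending the deadline to 2023-07-04.
The other events in the timeline have no effect on the limitation period under the stated rules.
Filing on 2023-03-30 beat the 2023-07-04 deadline — the action is timely.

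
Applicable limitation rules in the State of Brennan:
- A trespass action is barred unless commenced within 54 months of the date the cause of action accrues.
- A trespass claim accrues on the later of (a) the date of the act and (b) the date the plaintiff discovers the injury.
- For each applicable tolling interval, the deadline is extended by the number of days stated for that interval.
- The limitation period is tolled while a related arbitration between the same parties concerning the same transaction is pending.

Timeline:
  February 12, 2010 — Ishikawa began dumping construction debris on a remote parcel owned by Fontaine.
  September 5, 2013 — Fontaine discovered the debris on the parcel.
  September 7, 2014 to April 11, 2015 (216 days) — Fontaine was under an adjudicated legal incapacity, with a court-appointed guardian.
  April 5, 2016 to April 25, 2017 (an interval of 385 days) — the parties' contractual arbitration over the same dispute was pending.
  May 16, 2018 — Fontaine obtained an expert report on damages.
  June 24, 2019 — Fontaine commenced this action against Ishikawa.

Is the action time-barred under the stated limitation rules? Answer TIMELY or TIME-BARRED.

TIME-BARRED

Taking the later of the act (February 12, 2010) and discovery (September 5, 2013), the claim accrued on September 5, 2013.
The untolled deadline — 54 months after September 5, 2013 — is March 5, 2018.
Because the pending related arbitration ran from April 5, 2016 to April 25, 2017, the deadline is extended by 385 days to March 25, 2019.
Although the plaintiff's incapacity ran from September 7, 2014 to April 11, 2015, the stated rules do not make that a tolling event, so it is disregarded.
None of the other events listed affects the running of the period under the stated rules.
Filing on June 24, 2019 missed the March 25, 2019 deadline — the action is time-barred.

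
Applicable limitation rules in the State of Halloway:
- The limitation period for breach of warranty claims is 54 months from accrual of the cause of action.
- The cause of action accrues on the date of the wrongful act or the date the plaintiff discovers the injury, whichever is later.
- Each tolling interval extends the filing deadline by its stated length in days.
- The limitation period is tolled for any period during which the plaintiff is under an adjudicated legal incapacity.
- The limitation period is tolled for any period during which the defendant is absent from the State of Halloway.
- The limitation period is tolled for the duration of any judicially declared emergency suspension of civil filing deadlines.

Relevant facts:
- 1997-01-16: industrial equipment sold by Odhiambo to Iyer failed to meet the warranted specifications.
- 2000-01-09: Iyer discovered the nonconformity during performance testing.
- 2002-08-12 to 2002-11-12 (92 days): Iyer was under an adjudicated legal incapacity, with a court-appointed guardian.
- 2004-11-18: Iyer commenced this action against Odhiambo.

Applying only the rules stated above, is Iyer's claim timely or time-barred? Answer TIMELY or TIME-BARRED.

The claim accrued on 2000-01-09 — the later of the 1997-01-16 act and the 2000-01-09 discovery.
Adding the 54 months base period to 2000-01-09 gives a deadline of 2004-07-09, before any tolling.
Because the plaintiff's legal incapacity ran from 2002-08-12 to 2002-11-12, the deadline is extended by 92 days to 2004-10-09.
Filing on 2004-11-18 missed the 2004-10-09 deadline — the action is time-barred.

TIME-BARRED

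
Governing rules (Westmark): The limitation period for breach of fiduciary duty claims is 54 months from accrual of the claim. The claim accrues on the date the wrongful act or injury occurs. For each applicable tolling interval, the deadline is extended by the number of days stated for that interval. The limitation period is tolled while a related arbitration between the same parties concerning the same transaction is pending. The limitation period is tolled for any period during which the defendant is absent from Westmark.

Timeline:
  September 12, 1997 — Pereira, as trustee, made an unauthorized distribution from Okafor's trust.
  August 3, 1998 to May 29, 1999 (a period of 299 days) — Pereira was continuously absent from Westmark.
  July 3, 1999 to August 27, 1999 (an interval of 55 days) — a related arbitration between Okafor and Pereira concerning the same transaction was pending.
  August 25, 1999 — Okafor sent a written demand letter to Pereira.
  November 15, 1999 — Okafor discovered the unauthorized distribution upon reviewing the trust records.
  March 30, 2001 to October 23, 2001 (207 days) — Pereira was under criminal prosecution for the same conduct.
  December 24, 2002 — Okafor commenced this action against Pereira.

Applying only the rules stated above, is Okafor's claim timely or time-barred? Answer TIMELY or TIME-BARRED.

Accrual is governed by the date of the act, so the period began to run on September 12, 1997; the later discovery on November 15, 1999 is irrelevant under the stated rule.
54 months from September 12, 1997 is March 12, 2002.
The defendant's absence from the jurisdiction from August 3, 1998 to May 29, 1999 tolled the period for 299 days, extending the deadline to January 5, 2003.
The period was tolled for 55 days by the pending related arbitration (July 3, 1999 to August 27, 1999), pushing the deadline to March 1, 2003.
Although a criminal prosecution ran from March 30, 2001 to October 23, 2001, the stated rules do not make that a tolling event, so it is disregarded.
The other events in the timeline have no effect on the limitation period under the stated rules.
Filing on December 24, 2002 beat the March 1, 2003 deadline — the action is timely.

TIMELY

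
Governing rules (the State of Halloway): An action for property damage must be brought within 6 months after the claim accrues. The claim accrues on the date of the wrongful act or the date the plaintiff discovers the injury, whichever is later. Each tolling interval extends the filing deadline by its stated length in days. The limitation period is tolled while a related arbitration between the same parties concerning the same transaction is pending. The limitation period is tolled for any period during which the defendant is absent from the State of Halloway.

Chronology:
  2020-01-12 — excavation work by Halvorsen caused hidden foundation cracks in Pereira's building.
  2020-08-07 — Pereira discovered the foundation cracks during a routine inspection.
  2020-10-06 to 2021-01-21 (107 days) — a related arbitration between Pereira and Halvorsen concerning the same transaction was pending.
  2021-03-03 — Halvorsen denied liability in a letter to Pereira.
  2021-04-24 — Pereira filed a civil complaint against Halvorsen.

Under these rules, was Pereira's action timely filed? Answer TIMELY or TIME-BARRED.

Taking the later of the act (2020-01-12) and discovery (2020-08-07), the claim accrued on 2020-08-07.
Adding the 6 months base period to 2020-08-07 gives a deadline of 2021-02-07, before any tolling.
Because the pending related arbitration ran from 2020-10-06 to 2021-01-21, the deadline is extended by 107 days to 2021-05-25.
The other events in the timeline have no effect on the limitation period under the stated rules.
Pereira filed on 2021-04-24, before the 2021-05-25 deadline, so the action is timely.

TIMELY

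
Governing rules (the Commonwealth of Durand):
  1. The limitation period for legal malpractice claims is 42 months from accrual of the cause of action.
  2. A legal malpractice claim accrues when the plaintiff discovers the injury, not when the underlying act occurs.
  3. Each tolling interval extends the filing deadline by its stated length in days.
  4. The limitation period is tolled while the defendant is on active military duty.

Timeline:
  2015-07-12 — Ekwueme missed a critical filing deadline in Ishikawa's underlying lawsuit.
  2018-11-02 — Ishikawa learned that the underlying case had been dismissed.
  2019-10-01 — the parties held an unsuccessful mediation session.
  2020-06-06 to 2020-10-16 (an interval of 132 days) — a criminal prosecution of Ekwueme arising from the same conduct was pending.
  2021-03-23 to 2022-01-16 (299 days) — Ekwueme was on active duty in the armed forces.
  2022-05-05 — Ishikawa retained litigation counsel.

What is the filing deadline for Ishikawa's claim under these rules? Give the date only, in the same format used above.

Accrual is tied to discovery, so the period began on 2018-11-02 rather than on 2015-07-12 when the act occurred.
Adding the 42 months base period to 2018-11-02 gives a deadline of 2022-05-02, before any tolling.
The period was tolled for 299 days by the defendant's active military service (2021-03-23 to 2022-01-16), pushing the deadline to 2023-02-25.
No stated provision tolls the period for a criminal prosecution, so the interval from 2020-06-06 to 2020-10-16 has no effect on the deadline.
Nothing else in the chronology tolls or restarts the period.

2023-02-25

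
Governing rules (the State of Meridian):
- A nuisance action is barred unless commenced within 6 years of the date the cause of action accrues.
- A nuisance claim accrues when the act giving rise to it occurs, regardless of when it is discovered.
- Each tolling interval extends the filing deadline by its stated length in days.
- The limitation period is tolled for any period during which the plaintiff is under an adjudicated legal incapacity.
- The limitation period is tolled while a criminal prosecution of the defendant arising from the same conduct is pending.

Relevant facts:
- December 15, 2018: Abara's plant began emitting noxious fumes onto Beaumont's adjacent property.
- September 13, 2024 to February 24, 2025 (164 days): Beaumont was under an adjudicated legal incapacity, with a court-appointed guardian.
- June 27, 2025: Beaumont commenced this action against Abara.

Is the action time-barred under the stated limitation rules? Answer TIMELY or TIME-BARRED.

The claim accrued on December 15, 2018, when the wrongful act occurred.
6 years from December 15, 2018 is December 15, 2024.
The period was tolled for 164 days by the plaintiff's legal incapacity (September 13, 2024 to February 24, 2025), pushing the deadline to May 28, 2025.
Beaumont filed on June 27, 2025, after the May 28, 2025 deadline, so the action is time-barred.

TIME-BARRED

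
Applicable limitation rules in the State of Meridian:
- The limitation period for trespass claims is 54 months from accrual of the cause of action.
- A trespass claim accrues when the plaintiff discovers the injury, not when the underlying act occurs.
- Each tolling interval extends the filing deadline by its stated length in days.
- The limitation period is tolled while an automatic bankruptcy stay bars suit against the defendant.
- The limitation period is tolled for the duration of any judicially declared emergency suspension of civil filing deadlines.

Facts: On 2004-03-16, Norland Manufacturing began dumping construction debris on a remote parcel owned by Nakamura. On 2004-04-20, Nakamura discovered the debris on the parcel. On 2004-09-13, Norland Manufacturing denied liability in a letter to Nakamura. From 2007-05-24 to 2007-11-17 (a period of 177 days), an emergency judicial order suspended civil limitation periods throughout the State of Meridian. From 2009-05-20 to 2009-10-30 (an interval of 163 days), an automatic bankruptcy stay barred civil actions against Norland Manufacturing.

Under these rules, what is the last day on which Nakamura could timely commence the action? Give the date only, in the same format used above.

2009-04-15

The claim did not accrue until Nakamura discovered the injury on 2004-04-20; the 2004-03-16 act date does not start the clock under the stated rule.
54 months from 2004-04-20 is 2008-10-20.
Because the emergency suspension of filing deadlines ran from 2007-05-24 to 2007-11-17, the deadline is extended by 177 days to 2009-04-15.
By the time the automatic bankruptcy stay began on 2009-05-20, the limitation period had already expired on 2009-04-15; that interval cannot revive it.
The other events in the timeline have no effect on the limitation period under the stated rules.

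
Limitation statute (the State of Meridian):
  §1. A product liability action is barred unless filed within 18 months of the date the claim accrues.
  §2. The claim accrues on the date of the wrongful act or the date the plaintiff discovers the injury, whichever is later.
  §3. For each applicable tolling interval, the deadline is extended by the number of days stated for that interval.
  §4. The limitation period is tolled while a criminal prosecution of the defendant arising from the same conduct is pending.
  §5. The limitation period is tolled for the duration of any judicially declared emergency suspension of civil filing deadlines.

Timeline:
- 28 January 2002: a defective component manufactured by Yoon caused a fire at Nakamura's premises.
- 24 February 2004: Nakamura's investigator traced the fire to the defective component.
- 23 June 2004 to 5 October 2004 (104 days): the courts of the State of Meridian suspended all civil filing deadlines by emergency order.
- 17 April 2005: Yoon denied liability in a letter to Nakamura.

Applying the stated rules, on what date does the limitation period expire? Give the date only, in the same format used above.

6 December 2005

Taking the later of the act (28 January 2002) and discovery (24 February 2004), the claim accrued on 24 February 2004.
18 months from 24 February 2004 is 24 August 2005.
The period was tolled for 104 days by the emergency suspension of filing deadlines (23 June 2004 to 5 October 2004), pushing the deadline to 6 December 2005.
None of the other events listed affects the running of the period under the stated rules.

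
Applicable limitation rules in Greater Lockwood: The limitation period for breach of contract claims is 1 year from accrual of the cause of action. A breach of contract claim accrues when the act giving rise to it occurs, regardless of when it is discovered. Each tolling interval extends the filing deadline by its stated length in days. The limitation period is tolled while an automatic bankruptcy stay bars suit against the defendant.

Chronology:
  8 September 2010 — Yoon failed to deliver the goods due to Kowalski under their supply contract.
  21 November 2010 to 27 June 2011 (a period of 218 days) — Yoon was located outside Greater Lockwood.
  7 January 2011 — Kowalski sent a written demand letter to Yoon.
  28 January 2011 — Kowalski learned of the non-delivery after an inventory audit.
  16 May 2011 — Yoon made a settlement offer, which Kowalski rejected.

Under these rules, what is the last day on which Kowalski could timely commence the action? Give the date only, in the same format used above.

8 September 2011

Because the rule ties accrual to occurrence, the claim accrued on 8 September 2010, not on the 28 January 2011 discovery date.
1 year from 8 September 2010 is 8 September 2011.
Although the defendant's absence ran from 21 November 2010 to 27 June 2011, the stated rules do not make that a tolling event, so it is disregarded.
The other events in the timeline have no effect on the limitation period under the stated rules.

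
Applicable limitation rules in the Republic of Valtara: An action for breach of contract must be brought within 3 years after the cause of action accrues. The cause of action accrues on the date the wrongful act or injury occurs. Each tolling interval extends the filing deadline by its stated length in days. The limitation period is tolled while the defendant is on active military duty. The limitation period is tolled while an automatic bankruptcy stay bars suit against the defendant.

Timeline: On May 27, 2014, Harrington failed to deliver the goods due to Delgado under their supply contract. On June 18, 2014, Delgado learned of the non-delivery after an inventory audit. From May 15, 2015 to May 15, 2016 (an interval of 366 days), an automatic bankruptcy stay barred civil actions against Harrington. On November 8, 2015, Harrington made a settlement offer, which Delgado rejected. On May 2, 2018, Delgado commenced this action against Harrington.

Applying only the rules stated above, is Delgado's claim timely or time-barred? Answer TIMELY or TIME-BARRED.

Because the rule ties accrual to occurrence, the claim accrued on May 27, 2014, not on the June 18, 2014 discovery date.
Adding the 3 years base period to May 27, 2014 gives a deadline of May 27, 2017, before any tolling.
Because the automatic bankruptcy stay ran from May 15, 2015 to May 15, 2016, the deadline is extended by 366 days to May 28, 2018.
Nothing else in the chronology tolls or restarts the period.
Filing on May 2, 2018 beat the May 28, 2018 deadline — the action is timely.

TIMELY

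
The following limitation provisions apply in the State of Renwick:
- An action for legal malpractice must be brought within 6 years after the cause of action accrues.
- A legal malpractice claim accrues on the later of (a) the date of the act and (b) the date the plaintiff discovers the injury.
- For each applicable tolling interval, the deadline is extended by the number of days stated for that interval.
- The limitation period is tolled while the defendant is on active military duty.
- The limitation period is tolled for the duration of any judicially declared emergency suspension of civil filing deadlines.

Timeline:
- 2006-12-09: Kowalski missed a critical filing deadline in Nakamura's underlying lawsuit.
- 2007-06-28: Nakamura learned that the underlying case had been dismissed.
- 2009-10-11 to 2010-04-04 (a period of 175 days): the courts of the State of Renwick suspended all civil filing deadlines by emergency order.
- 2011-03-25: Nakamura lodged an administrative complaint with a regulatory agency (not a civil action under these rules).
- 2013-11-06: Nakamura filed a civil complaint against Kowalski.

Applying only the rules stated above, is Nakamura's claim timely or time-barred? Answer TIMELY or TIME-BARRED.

TIMELY

Because discovery on 2007-06-28 post-dates the 2006-12-09 act, accrual under the later-of rule falls on 2007-06-28.
6 years from 2007-06-28 is 2013-06-28.
Because the emergency suspension of filing deadlines ran from 2009-10-11 to 2010-04-04, the deadline is extended by 175 days to 2013-12-20.
Nothing else in the chronology tolls or restarts the period.
The 2013-11-06 filing precedes the 2013-12-20 deadline; the claim is timely.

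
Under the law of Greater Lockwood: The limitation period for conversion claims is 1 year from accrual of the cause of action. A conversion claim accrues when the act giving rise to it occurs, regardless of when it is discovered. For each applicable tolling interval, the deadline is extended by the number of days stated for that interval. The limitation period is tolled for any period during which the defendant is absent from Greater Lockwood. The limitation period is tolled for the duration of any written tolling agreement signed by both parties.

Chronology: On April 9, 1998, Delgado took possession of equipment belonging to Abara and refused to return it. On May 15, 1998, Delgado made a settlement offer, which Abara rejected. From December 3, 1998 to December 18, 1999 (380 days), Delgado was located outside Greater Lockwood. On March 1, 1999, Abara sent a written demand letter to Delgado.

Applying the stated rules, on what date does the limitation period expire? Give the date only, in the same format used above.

The cause of action accrued on April 9, 1998, the date of the act.
1 year from April 9, 1998 is April 9, 1999.
The defendant's absence from the jurisdiction from December 3, 1998 to December 18, 1999 tolled the period for 380 days, extending the deadline to April 23, 2000.
None of the other events listed affects the running of the period under the stated rules.

April 23, 2000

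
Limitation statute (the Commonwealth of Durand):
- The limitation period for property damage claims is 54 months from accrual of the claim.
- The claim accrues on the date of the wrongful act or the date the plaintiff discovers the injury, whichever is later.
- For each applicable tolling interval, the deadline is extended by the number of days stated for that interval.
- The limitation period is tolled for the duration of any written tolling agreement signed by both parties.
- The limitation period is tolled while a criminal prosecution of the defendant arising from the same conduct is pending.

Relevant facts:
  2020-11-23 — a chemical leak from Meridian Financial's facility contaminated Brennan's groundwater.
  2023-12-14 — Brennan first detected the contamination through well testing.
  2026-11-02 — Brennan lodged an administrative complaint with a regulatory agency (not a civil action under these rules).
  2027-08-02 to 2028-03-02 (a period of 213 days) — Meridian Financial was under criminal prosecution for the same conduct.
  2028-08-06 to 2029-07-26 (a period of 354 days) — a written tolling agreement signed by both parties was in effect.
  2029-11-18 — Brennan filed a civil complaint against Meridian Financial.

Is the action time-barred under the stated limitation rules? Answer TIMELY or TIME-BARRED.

TIMELY

Taking the later of the act (2020-11-23) and discovery (2023-12-14), the claim accrued on 2023-12-14.
54 months from 2023-12-14 is 2028-06-14.
The period was tolled for 213 days by the pending criminal prosecution (2027-08-02 to 2028-03-02), pushing the deadline to 2029-01-13.
The period was tolled for 354 days by the written tolling agreement (2028-08-06 to 2029-07-26), pushing the deadline to 2030-01-02.
Nothing else in the chronology tolls or restarts the period.
The 2029-11-18 filing precedes the 2030-01-02 deadline; the claim is timely.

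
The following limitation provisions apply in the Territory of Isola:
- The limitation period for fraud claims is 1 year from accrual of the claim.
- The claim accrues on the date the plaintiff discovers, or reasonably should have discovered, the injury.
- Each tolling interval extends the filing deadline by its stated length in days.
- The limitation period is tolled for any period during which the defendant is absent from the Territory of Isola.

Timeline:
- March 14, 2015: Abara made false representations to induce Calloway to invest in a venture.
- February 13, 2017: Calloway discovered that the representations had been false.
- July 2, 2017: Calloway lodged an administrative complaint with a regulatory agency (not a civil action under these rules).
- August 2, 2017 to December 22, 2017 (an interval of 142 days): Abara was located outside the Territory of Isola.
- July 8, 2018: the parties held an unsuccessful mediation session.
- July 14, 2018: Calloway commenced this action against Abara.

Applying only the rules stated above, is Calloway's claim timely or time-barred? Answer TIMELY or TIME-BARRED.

Accrual is tied to discovery, so the period began on February 13, 2017 rather than on March 14, 2015 when the act occurred.
1 year from February 13, 2017 is February 13, 2018.
The defendant's absence from the jurisdiction from August 2, 2017 to December 22, 2017 tolled the period for 142 days, extending the deadline to July 5, 2018.
The other events in the timeline have no effect on the limitation period under the stated rules.
The July 14, 2018 filing falls after the July 5, 2018 deadline; the claim is time-barred.

TIME-BARRED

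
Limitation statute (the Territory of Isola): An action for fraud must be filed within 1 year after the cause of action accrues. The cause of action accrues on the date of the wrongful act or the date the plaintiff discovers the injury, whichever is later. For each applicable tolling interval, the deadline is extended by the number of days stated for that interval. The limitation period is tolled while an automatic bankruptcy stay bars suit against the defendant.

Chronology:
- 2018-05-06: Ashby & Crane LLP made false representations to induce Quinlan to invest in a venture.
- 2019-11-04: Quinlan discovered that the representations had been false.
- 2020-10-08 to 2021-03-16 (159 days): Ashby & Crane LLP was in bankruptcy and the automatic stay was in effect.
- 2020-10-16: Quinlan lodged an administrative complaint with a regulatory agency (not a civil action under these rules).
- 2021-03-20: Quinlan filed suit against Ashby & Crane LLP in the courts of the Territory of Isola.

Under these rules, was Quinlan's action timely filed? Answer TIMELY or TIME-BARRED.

Because discovery on 2019-11-04 post-dates the 2018-05-06 act, accrual under the later-of rule falls on 2019-11-04.
The untolled deadline — 1 year after 2019-11-04 — is 2020-11-04.
Because the automatic bankruptcy stay ran from 2020-10-08 to 2021-03-16, the deadline is extended by 159 days to 2021-04-12.
Nothing else in the chronology tolls or restarts the period.
Filing on 2021-03-20 beat the 2021-04-12 deadline — the action is timely.

TIMELY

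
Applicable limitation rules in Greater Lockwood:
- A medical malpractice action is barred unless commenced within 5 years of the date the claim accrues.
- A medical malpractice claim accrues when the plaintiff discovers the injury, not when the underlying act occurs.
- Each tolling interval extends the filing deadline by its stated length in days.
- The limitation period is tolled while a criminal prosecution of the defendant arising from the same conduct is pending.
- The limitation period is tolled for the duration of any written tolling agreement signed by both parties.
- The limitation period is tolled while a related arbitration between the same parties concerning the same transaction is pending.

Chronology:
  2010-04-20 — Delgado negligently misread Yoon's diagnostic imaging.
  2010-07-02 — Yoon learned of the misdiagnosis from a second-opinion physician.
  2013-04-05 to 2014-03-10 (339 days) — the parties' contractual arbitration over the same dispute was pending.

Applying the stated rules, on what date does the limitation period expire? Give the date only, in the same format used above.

2016-06-05

The claim did not accrue until Yoon discovered the injury on 2010-07-02; the 2010-04-20 act date does not start the clock under the stated rule.
5 years from 2010-07-02 is 2015-07-02.
The period was tolled for 339 days by the pending related arbitration (2013-04-05 to 2014-03-10), pushing the deadline to 2016-06-05.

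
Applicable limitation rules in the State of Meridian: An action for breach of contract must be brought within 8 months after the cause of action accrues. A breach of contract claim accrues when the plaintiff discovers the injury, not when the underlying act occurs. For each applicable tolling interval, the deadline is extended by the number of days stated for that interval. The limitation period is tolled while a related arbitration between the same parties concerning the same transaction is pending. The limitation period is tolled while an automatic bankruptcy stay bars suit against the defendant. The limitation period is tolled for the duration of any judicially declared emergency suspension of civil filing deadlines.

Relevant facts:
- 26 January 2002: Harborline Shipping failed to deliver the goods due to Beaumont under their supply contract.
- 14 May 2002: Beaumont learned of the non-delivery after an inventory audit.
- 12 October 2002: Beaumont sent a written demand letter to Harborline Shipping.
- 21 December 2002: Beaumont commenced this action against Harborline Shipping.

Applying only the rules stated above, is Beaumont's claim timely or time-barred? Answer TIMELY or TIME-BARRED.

Accrual is tied to discovery, so the period began on 14 May 2002 rather than on 26 January 2002 when the act occurred.
8 months from 14 May 2002 is 14 January 2003.
The other events in the timeline have no effect on the limitation period under the stated rules.
Filing on 21 December 2002 beat the 14 January 2003 deadline — the action is timely.

TIMELY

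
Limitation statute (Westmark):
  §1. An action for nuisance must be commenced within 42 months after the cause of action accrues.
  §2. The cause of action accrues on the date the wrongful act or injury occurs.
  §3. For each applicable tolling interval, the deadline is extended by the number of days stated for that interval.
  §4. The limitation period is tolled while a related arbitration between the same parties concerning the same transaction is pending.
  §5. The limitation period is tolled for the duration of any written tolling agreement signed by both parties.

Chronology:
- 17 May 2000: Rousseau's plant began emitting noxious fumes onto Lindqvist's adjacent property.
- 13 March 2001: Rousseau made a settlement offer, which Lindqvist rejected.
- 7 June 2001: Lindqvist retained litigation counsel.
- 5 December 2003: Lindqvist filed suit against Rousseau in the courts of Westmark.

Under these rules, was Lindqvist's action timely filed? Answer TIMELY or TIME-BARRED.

TIME-BARRED

The cause of action accrued on 17 May 2000, the date of the act.
The untolled deadline — 42 months after 17 May 2000 — is 17 November 2003.
Nothing else in the chronology tolls or restarts the period.
Filing on 5 December 2003 missed the 17 November 2003 deadline — the action is time-barred.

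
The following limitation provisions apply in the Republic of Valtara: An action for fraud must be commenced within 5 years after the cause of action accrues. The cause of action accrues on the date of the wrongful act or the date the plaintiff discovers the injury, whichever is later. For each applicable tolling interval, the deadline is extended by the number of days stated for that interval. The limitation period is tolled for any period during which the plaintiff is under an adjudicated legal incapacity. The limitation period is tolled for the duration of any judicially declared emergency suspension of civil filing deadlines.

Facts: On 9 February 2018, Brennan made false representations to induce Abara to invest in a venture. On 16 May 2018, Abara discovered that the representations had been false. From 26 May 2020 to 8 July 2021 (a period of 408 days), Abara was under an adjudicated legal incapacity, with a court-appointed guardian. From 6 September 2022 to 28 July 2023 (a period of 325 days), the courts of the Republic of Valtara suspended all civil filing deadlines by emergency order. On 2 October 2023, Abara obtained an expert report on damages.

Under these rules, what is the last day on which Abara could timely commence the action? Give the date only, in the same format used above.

18 May 2025

The claim accrued on 16 May 2018 — the later of the 9 February 2018 act and the 16 May 2018 discovery.
Adding the 5 years base period to 16 May 2018 gives a deadline of 16 May 2023, before any tolling.
The plaintiff's legal incapacity from 26 May 2020 to 8 July 2021 tolled the period for 408 days, extending the deadline to 27 June 2024.
Because the emergency suspension of filing deadlines ran from 6 September 2022 to 28 July 2023, the deadline is extended by 325 days to 18 May 2025.
Nothing else in the chronology tolls or restarts the period.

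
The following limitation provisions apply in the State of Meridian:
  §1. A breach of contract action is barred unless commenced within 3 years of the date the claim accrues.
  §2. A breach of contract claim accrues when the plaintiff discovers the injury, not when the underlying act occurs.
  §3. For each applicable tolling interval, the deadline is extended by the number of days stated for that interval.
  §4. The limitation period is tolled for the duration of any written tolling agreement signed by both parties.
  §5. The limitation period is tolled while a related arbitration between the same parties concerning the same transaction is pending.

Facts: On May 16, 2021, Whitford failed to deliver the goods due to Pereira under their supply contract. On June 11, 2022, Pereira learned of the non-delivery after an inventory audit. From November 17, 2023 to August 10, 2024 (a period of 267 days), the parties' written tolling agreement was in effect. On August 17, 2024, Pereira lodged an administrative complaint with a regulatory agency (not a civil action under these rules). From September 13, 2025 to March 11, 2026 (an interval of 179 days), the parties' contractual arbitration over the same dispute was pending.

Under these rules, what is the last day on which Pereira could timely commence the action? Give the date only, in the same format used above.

August 31, 2026

The claim did not accrue until Pereira discovered the injury on June 11, 2022; the May 16, 2021 act date does not start the clock under the stated rule.
3 years from June 11, 2022 is June 11, 2025.
The period was tolled for 267 days by the written tolling agreement (November 17, 2023 to August 10, 2024), pushing the deadline to March 5, 2026.
The pending related arbitration from September 13, 2025 to March 11, 2026 tolled the period for 179 days, extending the deadline to August 31, 2026.
None of the other events listed affects the running of the period under the stated rules.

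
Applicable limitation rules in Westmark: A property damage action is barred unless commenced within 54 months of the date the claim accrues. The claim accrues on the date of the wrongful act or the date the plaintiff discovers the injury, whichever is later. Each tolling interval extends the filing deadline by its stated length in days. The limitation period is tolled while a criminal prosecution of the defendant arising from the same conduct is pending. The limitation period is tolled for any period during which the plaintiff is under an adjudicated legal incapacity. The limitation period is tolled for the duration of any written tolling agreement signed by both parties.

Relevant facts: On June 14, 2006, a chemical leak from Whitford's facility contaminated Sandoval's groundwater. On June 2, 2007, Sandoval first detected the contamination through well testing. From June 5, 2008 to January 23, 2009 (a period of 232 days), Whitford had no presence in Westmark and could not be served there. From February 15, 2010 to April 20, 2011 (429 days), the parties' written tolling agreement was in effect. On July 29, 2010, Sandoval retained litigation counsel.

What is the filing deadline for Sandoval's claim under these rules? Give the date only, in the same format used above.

February 3, 2013

Because discovery on June 2, 2007 post-dates the June 14, 2006 act, accrual under the later-of rule falls on June 2, 2007.
Adding the 54 months base period to June 2, 2007 gives a deadline of December 2, 2011, before any tolling.
The written tolling agreement from February 15, 2010 to April 20, 2011 tolled the period for 429 days, extending the deadline to February 3, 2013.
Although the defendant's absence ran from June 5, 2008 to January 23, 2009, the stated rules do not make that a tolling event, so it is disregarded.
The other events in the timeline have no effect on the limitation period under the stated rules.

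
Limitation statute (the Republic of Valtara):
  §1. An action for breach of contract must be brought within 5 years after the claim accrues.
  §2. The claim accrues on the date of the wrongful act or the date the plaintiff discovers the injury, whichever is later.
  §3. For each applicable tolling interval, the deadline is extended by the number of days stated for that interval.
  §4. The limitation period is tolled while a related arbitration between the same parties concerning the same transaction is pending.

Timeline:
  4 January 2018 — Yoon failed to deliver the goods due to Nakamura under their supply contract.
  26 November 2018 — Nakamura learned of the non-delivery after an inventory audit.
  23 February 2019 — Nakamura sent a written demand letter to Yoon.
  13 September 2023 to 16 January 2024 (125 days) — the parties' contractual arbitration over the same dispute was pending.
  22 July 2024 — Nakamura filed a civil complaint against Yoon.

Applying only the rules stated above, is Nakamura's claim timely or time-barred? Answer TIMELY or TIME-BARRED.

The claim accrued on 26 November 2018 — the later of the 4 January 2018 act and the 26 November 2018 discovery.
Adding the 5 years base period to 26 November 2018 gives a deadline of 26 November 2023, before any tolling.
Because the pending related arbitration ran from 13 September 2023 to 16 January 2024, the deadline is extended by 125 days to 30 March 2024.
The other events in the timeline have no effect on the limitation period under the stated rules.
Nakamura filed on 22 July 2024, after the 30 March 2024 deadline, so the action is time-barred.

TIME-BARRED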